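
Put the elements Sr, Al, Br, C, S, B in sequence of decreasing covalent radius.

Sr, Al, Br, S, B, C

B is in period 2, group 13; C is in period 2, group 14; Al is in period 3, group 13; S is in period 3, group 16; Br is in period 4, group 17; Sr is in period 5, group 2.
Across a period the added protons contract the valence shell; down a group each new principal shell makes the atom larger.
Here both period and group differ, so the two effects have to be weighed against each other.
B > C: both are in period 2; the period trend gives B the larger value.
S > B: the two effects oppose for this pair; the down-group effect wins (103 vs 85 pm).
Br > S: the two effects oppose for this pair; the down-group effect wins (114 vs 103 pm).
Al > Br: the two effects oppose for this pair; the across-period effect wins (126 vs 114 pm).
Sr > Al: relative to Al, both the across-period and down-group shifts push Sr's atomic radius up.
Tabulated atomic radius (pm): B 85, C 75, Al 126, S 103, Br 114, Sr 185.
So from largest to smallest: Sr > Al > Br > S > B > C.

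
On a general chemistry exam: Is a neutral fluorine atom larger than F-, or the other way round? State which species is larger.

Forming F- adds 1 electron to F. More electron–electron repulsion in the same shell, with unchanged nuclear charge, lets the cloud expand.
An anion is larger than its parent atom: F- > F.

F-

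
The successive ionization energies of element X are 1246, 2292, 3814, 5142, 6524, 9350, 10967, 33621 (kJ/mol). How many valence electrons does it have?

7

Look for the largest jump between consecutive ionization energies: IE8/IE7 ≈ 3.1, far larger than any earlier ratio.
That jump marks the point where a core electron is being removed. So the atom has 7 valence electrons.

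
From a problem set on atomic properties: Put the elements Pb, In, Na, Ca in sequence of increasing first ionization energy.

Na, In, Ca, Pb

Na is in period 3, group 1; Ca is in period 4, group 2; In is in period 5, group 13; Pb is in period 6, group 14.
Removing the outermost electron gets harder across a period and easier down a group.
A diagonal step moves right (one effect) and down (the opposite effect) at once.
In > Na: the two effects oppose for this pair; the across-period effect wins (558 vs 496 kJ/mol).
Ca > In: the two effects oppose for this pair; the down-group effect wins (590 vs 558 kJ/mol).
Pb > Ca: period and group pull opposite ways; the across-period shift dominates (716 vs 590 kJ/mol).
Approximate values (kJ/mol): Na 496, Ca 590, In 558, Pb 716.
So from lowest to highest: Na < In < Ca < Pb.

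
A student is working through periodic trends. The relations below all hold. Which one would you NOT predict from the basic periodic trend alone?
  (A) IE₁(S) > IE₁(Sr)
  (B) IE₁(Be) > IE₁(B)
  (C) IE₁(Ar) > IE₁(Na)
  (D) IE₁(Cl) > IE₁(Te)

(B)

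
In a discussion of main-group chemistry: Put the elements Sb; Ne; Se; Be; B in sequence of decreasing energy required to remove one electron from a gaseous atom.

Ne > Se > Be > Sb > B

Be is in period 2, group 2; B is in period 2, group 13; Ne is in period 2, group 18; Se is in period 4, group 16; Sb is in period 5, group 15.
Removing the outermost electron gets harder across a period and easier down a group.
These span different periods and groups, so the two trends combine.
Sb > B: the two effects oppose for this pair; the across-period effect wins (831 vs 801 kJ/mol).
Be > Sb: period and group pull opposite ways; the down-group shift dominates (900 vs 831 kJ/mol).
Se > Be: the two effects oppose for this pair; the across-period effect wins (941 vs 900 kJ/mol).
Ne > Se: relative to Se, both the across-period and down-group shifts push Ne's first ionization energy up.
Note the exception: Be has a higher first ionization energy than B, contrary to the simple trend — removing B's lone 2p electron is easier than breaking Be's filled 2s².
For reference (kJ/mol): Be 900, B 801, Ne 2081, Se 941, Sb 831.
So from highest to lowest: Ne > Se > Be > Sb > B.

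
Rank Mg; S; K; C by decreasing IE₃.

Mg > C > K > S

Consider each +2 ion: Mg²⁺ is the bare [Ne] core; S²⁺ still has 4 valence electrons; K²⁺ is already 1 electron into the core; C²⁺ still has 2 valence electrons.
Usually core removal costs more than valence removal, but here the competition is close: a tightly held n=2 valence electron can cost more to remove than an n=3 core electron, so the actual values have to decide it.
Valence configurations: S²⁺ [Ne]3s²3p², C²⁺ [He]2s².
Approximate IE_3 values (kJ/mol): Mg 7733, S 3357, K 4420, C 4620.
Hence IE_3: S < K < C < Mg.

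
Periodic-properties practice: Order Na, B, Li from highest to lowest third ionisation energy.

The third ionization energy removes an electron from the +2 ion. For each element: Na²⁺ is already 1 electron into the core; B²⁺ still has 1 valence electron; Li²⁺ is already 1 electron into the core.
Core electrons are held far more tightly than valence electrons, so Na and Li top the IE_3 order.
Tabulated IE_3 (kJ/mol): Na 6910, B 3660, Li 11815.
So the third ionization energies run B < Na < Li.

Li > Na > B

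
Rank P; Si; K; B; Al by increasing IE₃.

Al < P < Si < B < K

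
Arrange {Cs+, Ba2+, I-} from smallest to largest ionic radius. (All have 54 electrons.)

Ba2+, Cs+, I-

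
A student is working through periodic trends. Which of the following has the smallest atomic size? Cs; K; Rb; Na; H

H is in period 1, group 1; Na is in period 3, group 1; K is in period 4, group 1; Rb is in period 5, group 1; Cs is in period 6, group 1.
Atomic radius shrinks across a period as nuclear charge pulls the same shell inward, and grows down a group as new shells are added.
All are in group 1, so atomic radius increases down the group.
The smallest atomic size among these belongs to H.

H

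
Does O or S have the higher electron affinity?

Atoms with high Z_eff and room in the valence shell (especially the halogens) have the most exothermic electron affinities.
All are in group 16; the group trend (electron affinity increases up the group) applies, with the exception below.
Note the exception: S has a higher electron affinity than O, contrary to the simple trend — the compact 2p subshell of O repels the added electron more than S's larger 3p does.
Approximate values (kJ/mol): O 141, S 200.
So S has the higher electron affinity (S > O).

S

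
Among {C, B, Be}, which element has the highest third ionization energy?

Consider each +2 ion: C²⁺ still has 2 valence electrons; B²⁺ still has 1 valence electron; Be²⁺ is the bare [He] core.
Core electrons are held far more tightly than valence electrons, so Be tops the IE_3 order.
Valence configurations: C²⁺ [He]2s², B²⁺ [He]2s¹.
The numbers (kJ/mol): C 4620, B 3660, Be 14849.
Putting it together, IE_3: B < C < Be.

Be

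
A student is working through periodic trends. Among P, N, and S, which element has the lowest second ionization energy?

P

Consider each +1 ion: P⁺ still has 4 valence electrons; N⁺ still has 4 valence electrons; S⁺ still has 5 valence electrons.
All are still removing valence electrons, so compare the +1 ions as you would atoms: IE_2 generally rises across a period (higher Z_eff) and falls down a group (larger shell), subject to the usual subshell exceptions.
Valence configurations: P⁺ [Ne]3s²3p², N⁺ [He]2s²2p², S⁺ [Ne]3s²3p³.
The numbers (kJ/mol): P 1907, N 2856, S 2252.
So the second ionization energies run P < S < N.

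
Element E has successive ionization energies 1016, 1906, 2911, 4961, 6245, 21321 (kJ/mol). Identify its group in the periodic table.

Group 15

Look for the largest jump between consecutive ionization energies: IE6/IE5 ≈ 3.4, far larger than any earlier ratio.
That jump marks the point where a core electron is being removed. So the atom has 5 valence electrons.
A main-group element with 5 valence electrons is in group 15.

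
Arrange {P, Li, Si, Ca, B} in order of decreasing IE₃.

Consider each +2 ion: P²⁺ still has 3 valence electrons; Li²⁺ is already 1 electron into the core; Si²⁺ still has 2 valence electrons; Ca²⁺ is the bare [Ar] core; B²⁺ still has 1 valence electron.
Breaking into a closed-shell core is much more expensive than removing a leftover valence electron — Ca and Li have the largest IE_3 here.
Valence configurations: P²⁺ [Ne]3s²3p¹, Si²⁺ [Ne]3s², B²⁺ [He]2s¹.
P²⁺ loses a lone 3p electron whereas Si²⁺ must break into a filled 3s² pair, so IE_3(Si) > IE_3(P) even though P has the higher nuclear charge.
Tabulated IE_3 (kJ/mol): P 2914, Li 11815, Si 3232, Ca 4912, B 3660.
Hence IE_3: P < Si < B < Ca < Li.

Li, Ca, B, Si, P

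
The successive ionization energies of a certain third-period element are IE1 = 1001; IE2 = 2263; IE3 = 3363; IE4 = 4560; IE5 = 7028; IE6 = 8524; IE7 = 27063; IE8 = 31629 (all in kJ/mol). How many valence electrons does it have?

6

Look for the largest jump between consecutive ionization energies: IE7/IE6 ≈ 3.2, far larger than any earlier ratio.
That jump marks the point where a core electron is being removed. So the atom has 6 valence electrons.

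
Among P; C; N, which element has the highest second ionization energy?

IE_2 is the cost of taking one more electron from the +1 cation: P⁺ still has 4 valence electrons; C⁺ still has 3 valence electrons; N⁺ still has 4 valence electrons.
All are still removing valence electrons, so compare the +1 ions as you would atoms: IE_2 generally rises across a period (higher Z_eff) and falls down a group (larger shell), subject to the usual subshell exceptions.
Valence configurations: P⁺ [Ne]3s²3p², C⁺ [He]2s²2p¹, N⁺ [He]2s²2p².
Tabulated IE_2 (kJ/mol): P 1907, C 2353, N 2856.
Hence IE_2: P < C < N.

N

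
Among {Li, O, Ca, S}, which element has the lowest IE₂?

Ca

Consider each +1 ion: Li⁺ is the bare [He] core; O⁺ still has 5 valence electrons; Ca⁺ still has 1 valence electron; S⁺ still has 5 valence electrons.
Pulling an electron out of a noble-gas core costs far more than removing a remaining valence electron, so Li sits at the high end of IE_2.
Valence configurations: O⁺ [He]2s²2p³, Ca⁺ [Ar]4s¹, S⁺ [Ne]3s²3p³.
The numbers (kJ/mol): Li 7298, O 3388, Ca 1145, S 2252.
Hence IE_2: Ca < S < O < Li.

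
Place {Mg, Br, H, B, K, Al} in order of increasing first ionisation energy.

K < Al < Mg < B < Br < H

H is in period 1, group 1; B is in period 2, group 13; Mg is in period 3, group 2; Al is in period 3, group 13; K is in period 4, group 1; Br is in period 4, group 17.
Removing the outermost electron gets harder across a period and easier down a group.
Here both period and group differ, so the two effects have to be weighed against each other.
Al > K: relative to K, both the across-period and down-group shifts push Al's first ionization energy up.
Mg > Al: this pair runs against the simple trend — see the exception note.
B > Mg: relative to Mg, both the across-period and down-group shifts push B's first ionization energy up.
Br > B: the two effects oppose for this pair; the across-period effect wins (1140 vs 801 kJ/mol).
H > Br: period and group pull opposite ways; the down-group shift dominates (1312 vs 1140 kJ/mol).
Note the exception: Mg has a higher first ionization energy than Al, contrary to the simple trend — Al's single 3p electron is easier to remove than one from Mg's filled 3s².
Approximate values (kJ/mol): H 1312, B 801, Mg 738, Al 578, K 419, Br 1140.
So from lowest to highest: K < Al < Mg < B < Br < H.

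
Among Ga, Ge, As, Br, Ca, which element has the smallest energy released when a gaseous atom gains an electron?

Ca

Ca is in period 4, group 2; Ga is in period 4, group 13; Ge is in period 4, group 14; As is in period 4, group 15; Br is in period 4, group 17.
Electron affinity generally becomes more exothermic across a period toward the halogens and less exothermic down a group.
All lie in period 4; the across-period trend (electron affinity increases left to right) applies, with the exception below.
Note the exception: Ge has a higher electron affinity than As, contrary to the simple trend — adding an electron to As's half-filled 4p³ is unfavourable, so Ge (4p²) has the more exothermic EA.
Tabulated electron affinity (kJ/mol): Ca 2, Ga 29, Ge 119, As 78, Br 325.
The smallest energy released when a gaseous atom gains an electron among these belongs to Ca.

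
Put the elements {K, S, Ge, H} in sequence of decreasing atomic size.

K > Ge > S > H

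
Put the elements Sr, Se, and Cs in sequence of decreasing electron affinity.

EA tends to increase across a period and decrease down a group, though the pattern is less regular than for IE or radius.
Here both period and group differ, so the two effects have to be weighed against each other.
Cs > Sr: this pair runs against the simple trend — see the exception note.
Se > Cs: relative to Cs, both the across-period and down-group shifts push Se's electron affinity up.
Note the exception: Cs has a higher electron affinity than Sr, contrary to the simple trend — adding an electron to Sr (ns²) has to open a new, higher-energy np subshell, which is unfavourable.
Tabulated electron affinity (kJ/mol): Se 195, Sr 5, Cs 46.
So from highest to lowest: Se > Cs > Sr.

Se > Cs > Sr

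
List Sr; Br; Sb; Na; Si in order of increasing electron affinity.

Sr < Na < Sb < Si < Br

Na is in period 3, group 1; Si is in period 3, group 14; Br is in period 4, group 17; Sr is in period 5, group 2; Sb is in period 5, group 15.
Adding an electron releases more energy for atoms nearer the top right (short of the noble gases).
Neither a single period nor a single group — weigh both effects.
Na > Sr: the two effects oppose for this pair; the down-group effect wins (53 vs 5 kJ/mol).
Sb > Na: period and group pull opposite ways; the across-period shift dominates (103 vs 53 kJ/mol).
Si > Sb: the two effects oppose for this pair; the down-group effect wins (134 vs 103 kJ/mol).
Br > Si: the two effects oppose for this pair; the across-period effect wins (325 vs 134 kJ/mol).
Approximate values (kJ/mol): Na 53, Si 134, Br 325, Sr 5, Sb 103.
So from lowest to highest: Sr < Na < Sb < Si < Br.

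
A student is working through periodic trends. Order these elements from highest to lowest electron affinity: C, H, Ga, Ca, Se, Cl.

Cl > Se > C > H > Ga > Ca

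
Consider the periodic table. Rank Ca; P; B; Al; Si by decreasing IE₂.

B, P, Al, Si, Ca

IE_2 is the cost of taking one more electron from the +1 cation: Ca⁺ still has 1 valence electron; P⁺ still has 4 valence electrons; B⁺ still has 2 valence electrons; Al⁺ still has 2 valence electrons; Si⁺ still has 3 valence electrons.
All are still removing valence electrons, so compare the +1 ions as you would atoms: IE_2 generally rises across a period (higher Z_eff) and falls down a group (larger shell), subject to the usual subshell exceptions.
Valence configurations: Ca⁺ [Ar]4s¹, P⁺ [Ne]3s²3p², B⁺ [He]2s², Al⁺ [Ne]3s², Si⁺ [Ne]3s²3p¹.
Si⁺ loses a lone 3p electron whereas Al⁺ must break into a filled 3s² pair, so IE_2(Al) > IE_2(Si) even though Si has the higher nuclear charge.
The numbers (kJ/mol): Ca 1145, P 1907, B 2427, Al 1817, Si 1577.
Overall IE_2 order: Ca < Si < Al < P < B.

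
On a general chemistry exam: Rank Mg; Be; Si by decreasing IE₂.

Be > Si > Mg

IE_2 is the cost of taking one more electron from the +1 cation: Mg⁺ still has 1 valence electron; Be⁺ still has 1 valence electron; Si⁺ still has 3 valence electrons.
All are still removing valence electrons, so compare the +1 ions as you would atoms: IE_2 generally rises across a period (higher Z_eff) and falls down a group (larger shell), subject to the usual subshell exceptions.
Valence configurations: Mg⁺ [Ne]3s¹, Be⁺ [He]2s¹, Si⁺ [Ne]3s²3p¹.
The numbers (kJ/mol): Mg 1451, Be 1757, Si 1577.
Overall IE_2 order: Mg < Si < Be.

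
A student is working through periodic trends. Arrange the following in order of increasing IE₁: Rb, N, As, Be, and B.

Rb, B, Be, As, N

Be is in period 2, group 2; B is in period 2, group 13; N is in period 2, group 15; As is in period 4, group 15; Rb is in period 5, group 1.
IE₁ increases left→right with effective nuclear charge and decreases top→bottom as the valence shell moves farther out.
Here both period and group differ, so the two effects have to be weighed against each other.
B > Rb: both effects reinforce here, so B is clearly the higher of the two.
Be > B: this pair runs against the simple trend — see the exception note.
As > Be: the two effects oppose for this pair; the across-period effect wins (947 vs 900 kJ/mol).
N > As: N sits above As in group 15, so the down-group effect alone puts N higher.
Note the exception: Be has a higher first ionization energy than B, contrary to the simple trend — removing B's lone 2p electron is easier than breaking Be's filled 2s².
Tabulated first ionization energy (kJ/mol): Be 900, B 801, N 1402, As 947, Rb 403.
So from lowest to highest: Rb < B < Be < As < N.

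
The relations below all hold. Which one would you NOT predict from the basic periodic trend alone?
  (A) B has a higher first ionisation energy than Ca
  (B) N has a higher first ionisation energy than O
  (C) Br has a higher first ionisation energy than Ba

The general trend: first ionisation energy increases across a period and decreases down a group.
(A) B (period 2, group 13) vs Ca (period 4, group 2): the stated order agrees with the simple trend.
(B) N (period 2, group 15) vs O (period 2, group 16): the stated order contradicts the simple trend.
(C) Br (period 4, group 17) vs Ba (period 6, group 2): the stated order agrees with the simple trend.
The exception is (B): pairing an electron in O's 2p⁴ costs repulsion energy, so O ionizes more easily than half-filled N (2p³).

(B)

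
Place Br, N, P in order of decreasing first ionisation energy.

N > Br > P

N is in period 2, group 15; P is in period 3, group 15; Br is in period 4, group 17.
First ionization energy rises across a period (greater Z_eff holds electrons more tightly) and falls down a group (valence electrons are farther from the nucleus).
These span different periods and groups, so the two trends combine.
Br > P: the two effects oppose for this pair; the across-period effect wins (1140 vs 1012 kJ/mol).
N > Br: period and group pull opposite ways; the down-group shift dominates (1402 vs 1140 kJ/mol).
For reference (kJ/mol): N 1402, P 1012, Br 1140.
So from highest to lowest: N > Br > P.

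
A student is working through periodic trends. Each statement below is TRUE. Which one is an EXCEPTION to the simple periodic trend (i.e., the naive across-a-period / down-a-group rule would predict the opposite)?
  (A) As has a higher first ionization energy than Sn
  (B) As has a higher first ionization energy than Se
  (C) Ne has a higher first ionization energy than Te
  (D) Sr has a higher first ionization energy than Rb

(B)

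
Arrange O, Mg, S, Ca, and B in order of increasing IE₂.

Ca, Mg, S, B, O

Consider each +1 ion: O⁺ still has 5 valence electrons; Mg⁺ still has 1 valence electron; S⁺ still has 5 valence electrons; Ca⁺ still has 1 valence electron; B⁺ still has 2 valence electrons.
All are still removing valence electrons, so compare the +1 ions as you would atoms: IE_2 generally rises across a period (higher Z_eff) and falls down a group (larger shell), subject to the usual subshell exceptions.
Valence configurations: O⁺ [He]2s²2p³, Mg⁺ [Ne]3s¹, S⁺ [Ne]3s²3p³, Ca⁺ [Ar]4s¹, B⁺ [He]2s².
Approximate IE_2 values (kJ/mol): O 3388, Mg 1451, S 2252, Ca 1145, B 2427.
Hence IE_2: Ca < Mg < S < B < O.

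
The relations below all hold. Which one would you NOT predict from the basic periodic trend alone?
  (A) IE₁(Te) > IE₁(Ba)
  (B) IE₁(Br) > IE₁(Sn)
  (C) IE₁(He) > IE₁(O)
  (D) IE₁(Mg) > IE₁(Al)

(D)

The general trend: first ionisation energy increases across a period and decreases down a group.
(A) Te (period 5, group 16) vs Ba (period 6, group 2): the stated order agrees with the simple trend.
(B) Br (period 4, group 17) vs Sn (period 5, group 14): the stated order agrees with the simple trend.
(C) He (period 1, group 18) vs O (period 2, group 16): the stated order agrees with the simple trend.
(D) Mg (period 3, group 2) vs Al (period 3, group 13): the stated order contradicts the simple trend.
The exception is (D): Al's single 3p electron is easier to remove than one from Mg's filled 3s².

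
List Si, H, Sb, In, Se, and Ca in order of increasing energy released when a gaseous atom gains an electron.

Ca, In, H, Sb, Si, Se

H is in period 1, group 1; Si is in period 3, group 14; Ca is in period 4, group 2; Se is in period 4, group 16; In is in period 5, group 13; Sb is in period 5, group 15.
Adding an electron releases more energy for atoms nearer the top right (short of the noble gases).
These span different periods and groups, so the two trends combine.
In > Ca: the two effects oppose for this pair; the across-period effect wins (29 vs 2 kJ/mol).
H > In: period and group pull opposite ways; the down-group shift dominates (73 vs 29 kJ/mol).
Sb > H: the two effects oppose for this pair; the across-period effect wins (103 vs 73 kJ/mol).
Si > Sb: period and group pull opposite ways; the down-group shift dominates (134 vs 103 kJ/mol).
Se > Si: period and group pull opposite ways; the across-period shift dominates (195 vs 134 kJ/mol).
Approximate values (kJ/mol): H 73, Si 134, Ca 2, Se 195, In 29, Sb 103.
So from lowest to highest: Ca < In < H < Sb < Si < Se.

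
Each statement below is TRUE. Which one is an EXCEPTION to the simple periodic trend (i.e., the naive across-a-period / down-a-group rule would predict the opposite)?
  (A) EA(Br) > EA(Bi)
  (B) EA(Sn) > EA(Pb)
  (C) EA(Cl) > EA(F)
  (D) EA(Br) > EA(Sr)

(C)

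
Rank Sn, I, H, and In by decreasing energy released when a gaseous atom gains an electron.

H is in period 1, group 1; In is in period 5, group 13; Sn is in period 5, group 14; I is in period 5, group 17.
Atoms with high Z_eff and room in the valence shell (especially the halogens) have the most exothermic electron affinities.
Neither a single period nor a single group — weigh both effects.
H > In: period and group pull opposite ways; the down-group shift dominates (73 vs 29 kJ/mol).
Sn > H: the two effects oppose for this pair; the across-period effect wins (107 vs 73 kJ/mol).
I > Sn: both are in period 5; the period trend gives I the larger value.
Tabulated electron affinity (kJ/mol): H 73, In 29, Sn 107, I 295.
So from highest to lowest: I > Sn > H > In.

I > Sn > H > In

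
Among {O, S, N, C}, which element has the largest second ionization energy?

O

After 1 electron has been removed, what remains? O⁺ still has 5 valence electrons; S⁺ still has 5 valence electrons; N⁺ still has 4 valence electrons; C⁺ still has 3 valence electrons.
All are still removing valence electrons, so compare the +1 ions as you would atoms: IE_2 generally rises across a period (higher Z_eff) and falls down a group (larger shell), subject to the usual subshell exceptions.
Valence configurations: O⁺ [He]2s²2p³, S⁺ [Ne]3s²3p³, N⁺ [He]2s²2p², C⁺ [He]2s²2p¹.
Tabulated IE_2 (kJ/mol): O 3388, S 2252, N 2856, C 2353.
Hence IE_2: S < C < N < O.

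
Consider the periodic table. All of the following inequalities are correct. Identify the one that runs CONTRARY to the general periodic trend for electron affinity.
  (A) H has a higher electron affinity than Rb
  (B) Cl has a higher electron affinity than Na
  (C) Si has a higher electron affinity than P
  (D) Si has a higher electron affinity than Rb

The general trend: electron affinity increases across a period and decreases down a group.
(A) H (period 1, group 1) vs Rb (period 5, group 1): the stated order agrees with the simple trend.
(B) Cl (period 3, group 17) vs Na (period 3, group 1): the stated order agrees with the simple trend.
(C) Si (period 3, group 14) vs P (period 3, group 15): the stated order contradicts the simple trend.
(D) Si (period 3, group 14) vs Rb (period 5, group 1): the stated order agrees with the simple trend.
The exception is (C): adding an electron to P's half-filled 3p³ is unfavourable, so Si (3p²) has the more exothermic EA.

(C)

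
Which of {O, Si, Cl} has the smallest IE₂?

Si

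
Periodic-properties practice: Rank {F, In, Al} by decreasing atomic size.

In > Al > F

F is in period 2, group 17; Al is in period 3, group 13; In is in period 5, group 13.
Moving right in a period, electrons are added to the same shell under a stronger nuclear pull, so atoms get smaller; moving down, a new shell is opened and atoms get larger.
Neither a single period nor a single group — weigh both effects.
Al > F: both effects reinforce here, so Al is clearly the larger of the two.
In > Al: they share group 13; the group trend gives In the larger value.
For reference (pm): F 64, Al 126, In 142.
So from largest to smallest: In > Al > F.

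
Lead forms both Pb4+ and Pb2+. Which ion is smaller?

Pb4+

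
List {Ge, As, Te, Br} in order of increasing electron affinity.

As < Ge < Te < Br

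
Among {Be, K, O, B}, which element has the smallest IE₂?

Be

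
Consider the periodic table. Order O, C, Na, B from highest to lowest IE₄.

Consider each +3 ion: O³⁺ still has 3 valence electrons; C³⁺ still has 1 valence electron; Na³⁺ is already 2 electrons into the core; B³⁺ is the bare [He] core.
Pulling an electron out of a noble-gas core costs far more than removing a remaining valence electron, so Na and B sit at the high end of IE_4.
Valence configurations: O³⁺ [He]2s²2p¹, C³⁺ [He]2s¹.
The numbers (kJ/mol): O 7469, C 6223, Na 9543, B 25026.
Hence IE_4: C < O < Na < B.

B, Na, O, C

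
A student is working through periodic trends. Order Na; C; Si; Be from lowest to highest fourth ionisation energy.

IE_4 is the cost of taking one more electron from the +3 cation: Na³⁺ is already 2 electrons into the core; C³⁺ still has 1 valence electron; Si³⁺ still has 1 valence electron; Be³⁺ is already 1 electron into the core.
Pulling an electron out of a noble-gas core costs far more than removing a remaining valence electron, so Na and Be sit at the high end of IE_4.
Valence configurations: C³⁺ [He]2s¹, Si³⁺ [Ne]3s¹.
The numbers (kJ/mol): Na 9543, C 6223, Si 4356, Be 21007.
Hence IE_4: Si < C < Na < Be.

Si < C < Na < Be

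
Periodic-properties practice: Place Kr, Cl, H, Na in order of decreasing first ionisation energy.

Kr > H > Cl > Na

H is in period 1, group 1; Na is in period 3, group 1; Cl is in period 3, group 17; Kr is in period 4, group 18.
Across a period the outer electron is held more tightly (higher IE₁); down a group it sits in a higher shell, more shielded, and comes off more easily.
Here both period and group differ, so the two effects have to be weighed against each other.
Cl > Na: both are in period 3; the period trend gives Cl the larger value.
H > Cl: period and group pull opposite ways; the down-group shift dominates (1312 vs 1251 kJ/mol).
Kr > H: period and group pull opposite ways; the across-period shift dominates (1351 vs 1312 kJ/mol).
Tabulated first ionization energy (kJ/mol): H 1312, Na 496, Cl 1251, Kr 1351.
So from highest to lowest: Kr > H > Cl > Na.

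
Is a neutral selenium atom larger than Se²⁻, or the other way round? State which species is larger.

Forming Se²⁻ adds 2 electrons to Se. More electron–electron repulsion in the same shell, with unchanged nuclear charge, lets the cloud expand.
An anion is larger than its parent atom: Se²⁻ > Se.

Se²⁻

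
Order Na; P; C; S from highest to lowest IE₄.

IE_4 is the cost of taking one more electron from the +3 cation: Na³⁺ is already 2 electrons into the core; P³⁺ still has 2 valence electrons; C³⁺ still has 1 valence electron; S³⁺ still has 3 valence electrons.
Core electrons are held far more tightly than valence electrons, so Na tops the IE_4 order.
Valence configurations: P³⁺ [Ne]3s², C³⁺ [He]2s¹, S³⁺ [Ne]3s²3p¹.
S³⁺ loses a lone 3p electron whereas P³⁺ must break into a filled 3s² pair, so IE_4(P) > IE_4(S) even though S has the higher nuclear charge.
The numbers (kJ/mol): Na 9543, P 4964, C 6223, S 4556.
So the fourth ionization energies run S < P < C < Na.

Na > C > P > S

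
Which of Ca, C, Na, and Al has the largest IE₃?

After 2 electrons have been removed, what remains? Ca²⁺ is the bare [Ar] core; C²⁺ still has 2 valence electrons; Na²⁺ is already 1 electron into the core; Al²⁺ still has 1 valence electron.
Core electrons are held far more tightly than valence electrons, so Ca and Na top the IE_3 order.
Valence configurations: C²⁺ [He]2s², Al²⁺ [Ne]3s¹.
The numbers (kJ/mol): Ca 4912, C 4620, Na 6910, Al 2745.
Putting it together, IE_3: Al < C < Ca < Na.

Na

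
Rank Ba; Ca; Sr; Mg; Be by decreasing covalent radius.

Ba > Sr > Ca > Mg > Be

Be is in period 2, group 2; Mg is in period 3, group 2; Ca is in period 4, group 2; Sr is in period 5, group 2; Ba is in period 6, group 2.
Atomic radius shrinks across a period as nuclear charge pulls the same shell inward, and grows down a group as new shells are added.
All are in group 2, so atomic radius increases down the group.
So from largest to smallest: Ba > Sr > Ca > Mg > Be.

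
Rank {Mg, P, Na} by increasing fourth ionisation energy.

The fourth ionization energy removes an electron from the +3 ion. For each element: Mg³⁺ is already 1 electron into the core; P³⁺ still has 2 valence electrons; Na³⁺ is already 2 electrons into the core.
Pulling an electron out of a noble-gas core costs far more than removing a remaining valence electron, so Na and Mg sit at the high end of IE_4.
Tabulated IE_4 (kJ/mol): Mg 10543, P 4964, Na 9543.
Putting it together, IE_4: P < Na < Mg.

P < Na < Mg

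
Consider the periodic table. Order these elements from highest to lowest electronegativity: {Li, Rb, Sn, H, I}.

I > H > Sn > Li > Rb

EN rises left→right (higher Z_eff, smaller atoms) and falls top→bottom (larger, more shielded atoms).
These span different periods and groups, so the two trends combine.
Li > Rb: Li sits above Rb in group 1, so the down-group effect alone puts Li higher.
Sn > Li: period and group pull opposite ways; the across-period shift dominates (1.96 vs 0.98).
H > Sn: the two effects oppose for this pair; the down-group effect wins (2.20 vs 1.96).
I > H: the two effects oppose for this pair; the across-period effect wins (2.66 vs 2.20).
Tabulated electronegativity (Pauling): H 2.20, Li 0.98, Rb 0.82, Sn 1.96, I 2.66.
So from highest to lowest: I > H > Sn > Li > Rb.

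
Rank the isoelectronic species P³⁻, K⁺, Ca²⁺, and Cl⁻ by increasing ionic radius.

Ca²⁺ < K⁺ < Cl⁻ < P³⁻

All of these have 18 electrons, so size is governed by nuclear charge alone: the more protons, the stronger the pull on the same electron cloud, and the smaller the ion.
Nuclear charges: Ca²⁺ (Z=20), K⁺ (Z=19), Cl⁻ (Z=17), P³⁻ (Z=15).
Smallest to largest: Ca²⁺ < K⁺ < Cl⁻ < P³⁻.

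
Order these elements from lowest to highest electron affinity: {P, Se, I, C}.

P < C < Se < I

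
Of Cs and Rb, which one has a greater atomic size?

Cs

Rb is in period 5, group 1; Cs is in period 6, group 1.
Across a period the added protons contract the valence shell; down a group each new principal shell makes the atom larger.
All are in group 1, so atomic radius increases down the group.
So Cs has the greater atomic size (Cs > Rb).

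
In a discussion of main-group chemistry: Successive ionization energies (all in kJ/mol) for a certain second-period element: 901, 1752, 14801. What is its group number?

Group 2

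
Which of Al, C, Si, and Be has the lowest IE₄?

After 3 electrons have been removed, what remains? Al³⁺ is the bare [Ne] core; C³⁺ still has 1 valence electron; Si³⁺ still has 1 valence electron; Be³⁺ is already 1 electron into the core.
Core electrons are held far more tightly than valence electrons, so Al and Be top the IE_4 order.
Valence configurations: C³⁺ [He]2s¹, Si³⁺ [Ne]3s¹.
The numbers (kJ/mol): Al 11577, C 6223, Si 4356, Be 21007.
Overall IE_4 order: Si < C < Al < Be.

Si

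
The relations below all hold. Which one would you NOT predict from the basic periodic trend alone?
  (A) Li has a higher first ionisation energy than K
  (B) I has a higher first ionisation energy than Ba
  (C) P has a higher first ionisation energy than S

(C)

The general trend: first ionisation energy increases across a period and decreases down a group.
(A) Li (period 2, group 1) vs K (period 4, group 1): the stated order agrees with the simple trend.
(B) I (period 5, group 17) vs Ba (period 6, group 2): the stated order agrees with the simple trend.
(C) P (period 3, group 15) vs S (period 3, group 16): the stated order contradicts the simple trend.
The exception is (C): S (3p⁴) ionizes more easily than half-filled P (3p³) because the paired 3p electron in S is pushed out by e⁻–e⁻ repulsion.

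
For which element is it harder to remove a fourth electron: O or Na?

Na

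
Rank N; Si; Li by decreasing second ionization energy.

IE_2 is the cost of taking one more electron from the +1 cation: N⁺ still has 4 valence electrons; Si⁺ still has 3 valence electrons; Li⁺ is the bare [He] core.
Core electrons are held far more tightly than valence electrons, so Li tops the IE_2 order.
Valence configurations: N⁺ [He]2s²2p², Si⁺ [Ne]3s²3p¹.
The numbers (kJ/mol): N 2856, Si 1577, Li 7298.
Overall IE_2 order: Si < N < Li.

Li > N > Si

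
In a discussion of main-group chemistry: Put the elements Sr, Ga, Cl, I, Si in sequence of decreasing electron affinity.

Si is in period 3, group 14; Cl is in period 3, group 17; Ga is in period 4, group 13; Sr is in period 5, group 2; I is in period 5, group 17.
Atoms with high Z_eff and room in the valence shell (especially the halogens) have the most exothermic electron affinities.
Here both period and group differ, so the two effects have to be weighed against each other.
Ga > Sr: both effects reinforce here, so Ga is clearly the higher of the two.
Si > Ga: relative to Ga, both the across-period and down-group shifts push Si's electron affinity up.
I > Si: period and group pull opposite ways; the across-period shift dominates (295 vs 134 kJ/mol).
Cl > I: they share group 17; the group trend gives Cl the larger value.
Tabulated electron affinity (kJ/mol): Si 134, Cl 349, Ga 29, Sr 5, I 295.
So from highest to lowest: Cl > I > Si > Ga > Sr.

Cl > I > Si > Ga > Sr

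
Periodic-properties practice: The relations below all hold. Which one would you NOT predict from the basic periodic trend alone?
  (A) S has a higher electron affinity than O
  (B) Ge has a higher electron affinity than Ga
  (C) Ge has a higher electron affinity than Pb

(A)

The general trend: electron affinity increases across a period and decreases down a group.
(A) S (period 3, group 16) vs O (period 2, group 16): the stated order contradicts the simple trend.
(B) Ge (period 4, group 14) vs Ga (period 4, group 13): the stated order agrees with the simple trend.
(C) Ge (period 4, group 14) vs Pb (period 6, group 14): the stated order agrees with the simple trend.
The exception is (A): the compact 2p subshell of O repels the added electron more than S's larger 3p does.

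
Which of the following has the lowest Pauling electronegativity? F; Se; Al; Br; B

Al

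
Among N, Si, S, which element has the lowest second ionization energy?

Si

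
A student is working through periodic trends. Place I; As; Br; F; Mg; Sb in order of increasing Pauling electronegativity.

F is in period 2, group 17; Mg is in period 3, group 2; As is in period 4, group 15; Br is in period 4, group 17; Sb is in period 5, group 15; I is in period 5, group 17.
Electronegativity increases across a period and decreases down a group, tracking effective nuclear charge and atomic size.
Here both period and group differ, so the two effects have to be weighed against each other.
Sb > Mg: period and group pull opposite ways; the across-period shift dominates (2.05 vs 1.31).
As > Sb: As sits above Sb in group 15, so the down-group effect alone puts As higher.
I > As: period and group pull opposite ways; the across-period shift dominates (2.66 vs 2.18).
Br > I: they share group 17; the group trend gives Br the larger value.
F > Br: they share group 17; the group trend gives F the larger value.
For reference (Pauling): F 3.98, Mg 1.31, As 2.18, Br 2.96, Sb 2.05, I 2.66.
So from lowest to highest: Mg < Sb < As < I < Br < F.

Mg < Sb < As < I < Br < F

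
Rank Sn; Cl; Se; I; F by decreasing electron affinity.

EA tends to increase across a period and decrease down a group, though the pattern is less regular than for IE or radius.
Neither a single period nor a single group — weigh both effects.
Se > Sn: both effects reinforce here, so Se is clearly the higher of the two.
I > Se: the two effects oppose for this pair; the across-period effect wins (295 vs 195 kJ/mol).
F > I: they share group 17; the group trend gives F the larger value.
Cl > F: this pair runs against the simple trend — see the exception note.
Note the exception: Cl has a higher electron affinity than F, contrary to the simple trend — F's small 2p subshell makes the incoming electron feel strong e⁻–e⁻ repulsion, so Cl actually releases more energy on gaining an electron.
For reference (kJ/mol): F 328, Cl 349, Se 195, Sn 107, I 295.
So from highest to lowest: Cl > F > I > Se > Sn.

Cl > F > I > Se > Sn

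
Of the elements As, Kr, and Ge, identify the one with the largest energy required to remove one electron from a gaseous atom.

Kr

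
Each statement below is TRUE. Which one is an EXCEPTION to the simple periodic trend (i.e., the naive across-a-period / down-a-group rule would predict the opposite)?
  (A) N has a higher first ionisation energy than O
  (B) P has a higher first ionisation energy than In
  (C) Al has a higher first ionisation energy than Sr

The general trend: first ionisation energy increases across a period and decreases down a group.
(A) N (period 2, group 15) vs O (period 2, group 16): the stated order contradicts the simple trend.
(B) P (period 3, group 15) vs In (period 5, group 13): the stated order agrees with the simple trend.
(C) Al (period 3, group 13) vs Sr (period 5, group 2): the stated order agrees with the simple trend.
The exception is (A): pairing an electron in O's 2p⁴ costs repulsion energy, so O ionizes more easily than half-filled N (2p³).

(A)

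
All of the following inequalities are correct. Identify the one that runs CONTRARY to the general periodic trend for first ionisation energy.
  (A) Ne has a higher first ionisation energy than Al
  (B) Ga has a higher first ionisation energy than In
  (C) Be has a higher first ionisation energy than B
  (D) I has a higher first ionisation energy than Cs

The general trend: first ionisation energy increases across a period and decreases down a group.
(A) Ne (period 2, group 18) vs Al (period 3, group 13): the stated order agrees with the simple trend.
(B) Ga (period 4, group 13) vs In (period 5, group 13): the stated order agrees with the simple trend.
(C) Be (period 2, group 2) vs B (period 2, group 13): the stated order contradicts the simple trend.
(D) I (period 5, group 17) vs Cs (period 6, group 1): the stated order agrees with the simple trend.
The exception is (C): removing B's lone 2p electron is easier than breaking Be's filled 2s².

(C)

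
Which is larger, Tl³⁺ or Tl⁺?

Both ions have Z = 81 protons, but Tl³⁺ has lost more electrons, so its remaining electrons feel a larger effective nuclear charge per electron and are pulled in more tightly.
Higher positive charge → smaller ion, so Tl⁺ > Tl³⁺.

Tl⁺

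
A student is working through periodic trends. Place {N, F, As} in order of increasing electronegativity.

N is in period 2, group 15; F is in period 2, group 17; As is in period 4, group 15.
Atoms toward the upper right of the periodic table pull bonding electrons most strongly.
Neither a single period nor a single group — weigh both effects.
N > As: they share group 15; the group trend gives N the larger value.
F > N: F lies to the right of N in period 2, so the across-period effect alone puts F higher.
Approximate values (Pauling): N 3.04, F 3.98, As 2.18.
So from lowest to highest: As < N < F.

As < N < F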